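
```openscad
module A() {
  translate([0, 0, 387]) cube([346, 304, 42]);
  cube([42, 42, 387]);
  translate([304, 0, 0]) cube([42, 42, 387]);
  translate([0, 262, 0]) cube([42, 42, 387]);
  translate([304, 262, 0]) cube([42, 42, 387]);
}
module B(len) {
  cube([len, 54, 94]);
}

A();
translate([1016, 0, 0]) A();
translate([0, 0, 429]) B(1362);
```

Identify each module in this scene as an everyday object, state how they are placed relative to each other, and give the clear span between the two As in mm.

A is a stool. B is a beam. A beam spans the tops of two stools. The clear span between the two stools is 670 mm.

Second stool starts at x = 1016; first ends at x = 346; clear span = 1016 − 346 = 670 mm.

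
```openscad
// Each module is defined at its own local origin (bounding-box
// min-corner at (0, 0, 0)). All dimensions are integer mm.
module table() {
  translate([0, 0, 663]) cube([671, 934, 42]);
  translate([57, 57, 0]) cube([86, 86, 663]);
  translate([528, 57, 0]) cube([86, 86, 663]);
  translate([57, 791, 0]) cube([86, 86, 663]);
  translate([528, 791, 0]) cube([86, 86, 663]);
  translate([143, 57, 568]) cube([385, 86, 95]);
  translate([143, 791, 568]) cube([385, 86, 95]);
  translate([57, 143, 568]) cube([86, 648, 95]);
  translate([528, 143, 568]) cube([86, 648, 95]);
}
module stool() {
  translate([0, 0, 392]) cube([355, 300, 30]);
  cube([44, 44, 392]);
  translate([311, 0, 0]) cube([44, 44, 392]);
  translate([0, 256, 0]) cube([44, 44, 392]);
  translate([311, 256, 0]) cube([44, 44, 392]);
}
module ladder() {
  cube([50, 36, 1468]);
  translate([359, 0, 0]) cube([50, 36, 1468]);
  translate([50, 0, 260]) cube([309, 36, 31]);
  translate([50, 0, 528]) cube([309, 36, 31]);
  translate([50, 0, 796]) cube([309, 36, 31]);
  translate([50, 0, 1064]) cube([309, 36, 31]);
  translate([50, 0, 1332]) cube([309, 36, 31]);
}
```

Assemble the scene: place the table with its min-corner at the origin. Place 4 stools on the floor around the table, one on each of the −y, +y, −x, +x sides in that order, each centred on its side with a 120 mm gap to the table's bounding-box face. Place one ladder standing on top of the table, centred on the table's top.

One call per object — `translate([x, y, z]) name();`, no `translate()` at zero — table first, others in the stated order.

table();
translate([158, -420, 0]) stool();
translate([158, 1054, 0]) stool();
translate([-475, 317, 0]) stool();
translate([791, 317, 0]) stool();
translate([131, 449, 705]) ladder();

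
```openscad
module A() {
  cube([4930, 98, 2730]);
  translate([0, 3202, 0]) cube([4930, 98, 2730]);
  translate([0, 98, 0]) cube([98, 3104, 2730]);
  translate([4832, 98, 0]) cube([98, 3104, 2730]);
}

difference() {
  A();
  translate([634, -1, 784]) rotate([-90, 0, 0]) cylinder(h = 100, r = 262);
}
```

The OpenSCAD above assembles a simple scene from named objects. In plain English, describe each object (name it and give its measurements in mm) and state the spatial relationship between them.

A is the wall frame of a small rectangular building: four walls, each 2730 mm tall and 98 mm thick, enclosing a footprint 4930 mm (x) by 3300 mm (y) outside-to-outside, with no floor or roof. The front and back walls (the −y and +y sides) span the full width; the two side walls fit between them.

The house frame has a circular hole of radius 262 mm through its front wall, centred at (x = 634, z = 784).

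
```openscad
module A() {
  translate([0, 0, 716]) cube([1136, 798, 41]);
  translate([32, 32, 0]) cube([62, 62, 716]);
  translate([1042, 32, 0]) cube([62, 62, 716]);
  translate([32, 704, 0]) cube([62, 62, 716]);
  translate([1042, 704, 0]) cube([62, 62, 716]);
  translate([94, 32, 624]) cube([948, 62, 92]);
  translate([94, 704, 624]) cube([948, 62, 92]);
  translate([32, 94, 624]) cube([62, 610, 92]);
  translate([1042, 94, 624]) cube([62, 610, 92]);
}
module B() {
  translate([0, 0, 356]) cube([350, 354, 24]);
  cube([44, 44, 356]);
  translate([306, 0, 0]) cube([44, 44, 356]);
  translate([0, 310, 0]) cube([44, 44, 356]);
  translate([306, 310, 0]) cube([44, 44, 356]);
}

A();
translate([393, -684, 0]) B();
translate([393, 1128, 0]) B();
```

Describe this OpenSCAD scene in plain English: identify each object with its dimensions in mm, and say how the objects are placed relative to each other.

A is a table with a 1136×798 mm rectangular top, 41 mm thick, top surface at z = 757 mm, supported by four 62×62 mm square legs, each inset 32 mm from the nearest pair of top edges, running from the floor. Four apron rails, 62 mm thick and 92 mm tall, run between adjacent legs with their top edges flush with the underside of the top and their outer faces flush with the legs' outer faces.

B is a simple wooden stool: a rectangular seat 350 mm (x) by 354 mm (y), 24 mm thick, top face at z = 380 mm, on four square legs, each 44×44 mm in cross-section. The legs rest on z = 0, each flush with a corner of the seat.

Two stools sit around the table at the −y, +y sides.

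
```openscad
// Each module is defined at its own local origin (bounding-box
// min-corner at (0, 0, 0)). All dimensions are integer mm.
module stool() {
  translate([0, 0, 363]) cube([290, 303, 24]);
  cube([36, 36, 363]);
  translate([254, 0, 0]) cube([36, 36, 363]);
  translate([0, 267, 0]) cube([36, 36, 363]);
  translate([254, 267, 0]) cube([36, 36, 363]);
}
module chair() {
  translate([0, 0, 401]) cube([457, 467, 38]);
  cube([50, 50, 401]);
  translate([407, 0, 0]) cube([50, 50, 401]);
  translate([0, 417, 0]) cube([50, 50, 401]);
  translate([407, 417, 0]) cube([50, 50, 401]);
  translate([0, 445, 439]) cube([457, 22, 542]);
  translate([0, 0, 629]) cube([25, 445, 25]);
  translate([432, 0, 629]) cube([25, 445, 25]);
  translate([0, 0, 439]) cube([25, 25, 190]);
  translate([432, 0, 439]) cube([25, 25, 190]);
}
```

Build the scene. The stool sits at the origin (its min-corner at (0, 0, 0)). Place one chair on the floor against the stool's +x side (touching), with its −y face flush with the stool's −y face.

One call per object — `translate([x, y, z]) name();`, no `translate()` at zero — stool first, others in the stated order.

stool();
translate([290, 0, 0]) chair();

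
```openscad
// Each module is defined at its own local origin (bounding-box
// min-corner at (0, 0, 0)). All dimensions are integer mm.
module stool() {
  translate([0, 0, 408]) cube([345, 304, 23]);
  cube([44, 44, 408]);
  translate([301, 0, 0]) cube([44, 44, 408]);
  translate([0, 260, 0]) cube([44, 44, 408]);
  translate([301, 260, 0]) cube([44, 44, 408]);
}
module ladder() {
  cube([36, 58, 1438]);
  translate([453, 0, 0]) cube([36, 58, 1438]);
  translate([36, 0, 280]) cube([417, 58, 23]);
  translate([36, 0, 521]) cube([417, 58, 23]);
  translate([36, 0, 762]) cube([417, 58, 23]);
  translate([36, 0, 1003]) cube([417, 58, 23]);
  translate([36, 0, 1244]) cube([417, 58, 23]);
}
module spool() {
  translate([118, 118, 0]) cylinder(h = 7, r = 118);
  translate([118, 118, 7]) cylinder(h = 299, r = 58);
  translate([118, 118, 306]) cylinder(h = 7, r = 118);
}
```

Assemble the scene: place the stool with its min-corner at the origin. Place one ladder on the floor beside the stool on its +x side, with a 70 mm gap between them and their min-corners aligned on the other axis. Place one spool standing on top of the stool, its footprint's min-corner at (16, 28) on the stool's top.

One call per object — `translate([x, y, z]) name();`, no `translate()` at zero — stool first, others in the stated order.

stool();
translate([415, 0, 0]) ladder();
translate([16, 28, 431]) spool();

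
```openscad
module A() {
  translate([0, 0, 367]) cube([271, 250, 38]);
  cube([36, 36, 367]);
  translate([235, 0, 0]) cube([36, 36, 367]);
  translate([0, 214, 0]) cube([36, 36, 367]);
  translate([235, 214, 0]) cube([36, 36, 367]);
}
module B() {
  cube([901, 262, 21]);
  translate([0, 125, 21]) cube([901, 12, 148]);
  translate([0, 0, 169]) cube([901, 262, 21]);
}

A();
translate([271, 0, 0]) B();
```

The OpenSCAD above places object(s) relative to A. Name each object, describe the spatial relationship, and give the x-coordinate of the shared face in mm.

A is a stool. B is an I-beam. The I-beam is against the stool's +x side, with their −y faces flush. The x-coordinate of the shared face is 271 mm.

The stool's +x face and the I-beam's −x face are both at x = 271 mm.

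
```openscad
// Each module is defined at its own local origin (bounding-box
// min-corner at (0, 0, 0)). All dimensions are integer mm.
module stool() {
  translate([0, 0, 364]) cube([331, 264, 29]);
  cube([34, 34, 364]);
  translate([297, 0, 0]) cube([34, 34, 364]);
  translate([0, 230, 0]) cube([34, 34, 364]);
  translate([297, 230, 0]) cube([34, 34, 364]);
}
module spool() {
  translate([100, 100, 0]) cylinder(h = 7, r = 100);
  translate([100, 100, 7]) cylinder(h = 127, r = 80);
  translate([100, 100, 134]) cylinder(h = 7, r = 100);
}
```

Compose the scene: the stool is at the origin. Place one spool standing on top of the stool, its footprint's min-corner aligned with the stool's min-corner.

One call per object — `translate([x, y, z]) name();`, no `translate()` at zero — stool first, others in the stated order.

stool();
translate([0, 0, 393]) spool();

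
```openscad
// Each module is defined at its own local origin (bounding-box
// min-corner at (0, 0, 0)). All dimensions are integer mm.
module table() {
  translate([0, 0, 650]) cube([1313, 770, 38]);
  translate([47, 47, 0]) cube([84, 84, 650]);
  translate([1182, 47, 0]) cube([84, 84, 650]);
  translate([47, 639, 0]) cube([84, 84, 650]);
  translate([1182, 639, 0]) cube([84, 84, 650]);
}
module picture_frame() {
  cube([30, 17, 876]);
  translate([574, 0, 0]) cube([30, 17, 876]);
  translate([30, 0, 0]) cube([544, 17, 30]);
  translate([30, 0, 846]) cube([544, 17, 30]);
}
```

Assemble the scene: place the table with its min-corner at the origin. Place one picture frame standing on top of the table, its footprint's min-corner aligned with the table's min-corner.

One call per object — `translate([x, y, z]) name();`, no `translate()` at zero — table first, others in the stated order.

table();
translate([0, 0, 688]) picture_frame();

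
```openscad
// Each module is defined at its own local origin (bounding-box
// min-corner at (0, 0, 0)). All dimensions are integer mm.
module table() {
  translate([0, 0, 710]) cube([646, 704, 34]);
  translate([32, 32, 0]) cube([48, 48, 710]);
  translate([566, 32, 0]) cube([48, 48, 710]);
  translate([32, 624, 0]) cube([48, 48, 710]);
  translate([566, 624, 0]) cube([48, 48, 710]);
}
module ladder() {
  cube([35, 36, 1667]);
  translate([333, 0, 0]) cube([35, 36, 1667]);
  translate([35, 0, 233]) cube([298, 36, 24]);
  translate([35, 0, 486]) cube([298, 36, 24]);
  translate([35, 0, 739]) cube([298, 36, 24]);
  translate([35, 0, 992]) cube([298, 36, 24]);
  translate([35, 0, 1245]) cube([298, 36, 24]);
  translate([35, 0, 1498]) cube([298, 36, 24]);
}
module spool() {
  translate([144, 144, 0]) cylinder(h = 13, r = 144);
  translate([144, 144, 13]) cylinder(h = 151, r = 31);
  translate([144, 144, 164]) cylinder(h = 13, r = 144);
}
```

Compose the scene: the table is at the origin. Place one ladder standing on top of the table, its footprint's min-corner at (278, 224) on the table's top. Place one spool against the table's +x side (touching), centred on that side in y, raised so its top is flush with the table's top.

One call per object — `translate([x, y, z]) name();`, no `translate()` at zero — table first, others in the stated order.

table();
translate([278, 224, 744]) ladder();
translate([646, 208, 567]) spool();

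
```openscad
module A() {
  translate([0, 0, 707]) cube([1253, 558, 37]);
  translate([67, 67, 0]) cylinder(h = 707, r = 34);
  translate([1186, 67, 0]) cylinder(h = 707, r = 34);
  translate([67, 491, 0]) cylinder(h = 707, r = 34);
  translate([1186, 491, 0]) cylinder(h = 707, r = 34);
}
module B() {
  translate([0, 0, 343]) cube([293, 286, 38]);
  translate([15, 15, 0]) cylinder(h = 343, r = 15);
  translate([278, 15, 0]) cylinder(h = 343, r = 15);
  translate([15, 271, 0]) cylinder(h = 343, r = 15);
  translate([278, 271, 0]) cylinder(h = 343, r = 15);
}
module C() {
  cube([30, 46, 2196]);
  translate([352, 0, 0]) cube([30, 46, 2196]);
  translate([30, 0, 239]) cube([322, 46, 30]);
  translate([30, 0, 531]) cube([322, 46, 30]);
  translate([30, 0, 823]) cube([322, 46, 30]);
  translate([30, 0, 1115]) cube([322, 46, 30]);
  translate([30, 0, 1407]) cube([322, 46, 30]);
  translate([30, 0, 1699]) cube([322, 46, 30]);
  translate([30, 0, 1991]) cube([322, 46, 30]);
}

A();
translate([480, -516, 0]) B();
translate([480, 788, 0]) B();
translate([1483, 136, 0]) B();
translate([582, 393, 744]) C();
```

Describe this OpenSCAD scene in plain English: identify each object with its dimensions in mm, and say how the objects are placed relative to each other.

A is a table with a 1253×558 mm rectangular top, 37 mm thick, top surface at z = 744 mm, supported by four round legs of 68 mm diameter, each leg's bounding box inset 33 mm from the nearest pair of top edges, running from the floor.

B is a four-legged stool. The seat is 293×286 mm, 38 mm thick, top at z = 381 mm. It stands on four round legs, each 30 mm in diameter, from z = 0 to the seat underside, each leg's axis is inset half a diameter from the nearest pair of seat edges (so the leg's bounding box is flush with the corner).

C is a wooden ladder with two side rails of 30×46 mm section and 2196 mm height, set 382 mm apart overall. Between them run 7 rectangular rungs (46 mm deep, 30 mm thick), front faces flush with the rails' −y face. The bottom of the first rung is 239 mm above the floor and each subsequent rung is 292 mm higher than the one below.

Three stools sit around the table at the −y, +y, +x sides. The ladder is on top of the table.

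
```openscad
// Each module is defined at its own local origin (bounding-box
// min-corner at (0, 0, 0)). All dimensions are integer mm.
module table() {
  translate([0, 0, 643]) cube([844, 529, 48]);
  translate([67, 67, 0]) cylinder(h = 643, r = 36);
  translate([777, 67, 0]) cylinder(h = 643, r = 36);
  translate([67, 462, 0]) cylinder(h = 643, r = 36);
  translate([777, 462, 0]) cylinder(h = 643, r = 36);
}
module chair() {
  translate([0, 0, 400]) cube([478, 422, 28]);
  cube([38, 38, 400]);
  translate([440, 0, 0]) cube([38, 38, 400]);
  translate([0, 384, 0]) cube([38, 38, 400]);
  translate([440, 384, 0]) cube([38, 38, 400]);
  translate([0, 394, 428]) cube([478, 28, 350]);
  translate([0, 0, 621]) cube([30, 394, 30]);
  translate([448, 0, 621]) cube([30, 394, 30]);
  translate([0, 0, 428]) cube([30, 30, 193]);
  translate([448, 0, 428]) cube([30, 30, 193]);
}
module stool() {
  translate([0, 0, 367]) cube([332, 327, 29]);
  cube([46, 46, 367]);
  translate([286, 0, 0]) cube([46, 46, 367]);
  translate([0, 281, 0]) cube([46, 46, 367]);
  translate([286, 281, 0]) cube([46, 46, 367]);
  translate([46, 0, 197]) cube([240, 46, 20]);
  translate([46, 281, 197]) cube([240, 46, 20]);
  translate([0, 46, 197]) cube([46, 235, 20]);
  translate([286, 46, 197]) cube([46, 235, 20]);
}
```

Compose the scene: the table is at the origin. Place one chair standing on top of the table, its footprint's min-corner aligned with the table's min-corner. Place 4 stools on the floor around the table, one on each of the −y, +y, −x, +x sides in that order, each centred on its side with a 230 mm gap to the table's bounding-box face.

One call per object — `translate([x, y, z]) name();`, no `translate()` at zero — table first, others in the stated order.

table();
translate([0, 0, 691]) chair();
translate([256, -557, 0]) stool();
translate([256, 759, 0]) stool();
translate([-562, 101, 0]) stool();
translate([1074, 101, 0]) stool();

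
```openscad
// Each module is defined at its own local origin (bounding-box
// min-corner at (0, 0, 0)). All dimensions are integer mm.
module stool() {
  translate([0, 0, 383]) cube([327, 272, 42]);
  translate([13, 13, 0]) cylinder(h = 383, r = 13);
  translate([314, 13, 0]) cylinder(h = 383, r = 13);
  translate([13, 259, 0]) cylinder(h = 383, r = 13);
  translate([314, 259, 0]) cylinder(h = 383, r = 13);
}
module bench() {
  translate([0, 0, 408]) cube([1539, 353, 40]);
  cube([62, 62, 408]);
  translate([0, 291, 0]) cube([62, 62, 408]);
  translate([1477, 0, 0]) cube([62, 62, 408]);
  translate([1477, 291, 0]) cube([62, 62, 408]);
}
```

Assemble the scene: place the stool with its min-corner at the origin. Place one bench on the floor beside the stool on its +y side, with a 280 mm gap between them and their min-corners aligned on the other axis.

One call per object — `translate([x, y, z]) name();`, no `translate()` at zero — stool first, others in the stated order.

stool();
translate([0, 552, 0]) bench();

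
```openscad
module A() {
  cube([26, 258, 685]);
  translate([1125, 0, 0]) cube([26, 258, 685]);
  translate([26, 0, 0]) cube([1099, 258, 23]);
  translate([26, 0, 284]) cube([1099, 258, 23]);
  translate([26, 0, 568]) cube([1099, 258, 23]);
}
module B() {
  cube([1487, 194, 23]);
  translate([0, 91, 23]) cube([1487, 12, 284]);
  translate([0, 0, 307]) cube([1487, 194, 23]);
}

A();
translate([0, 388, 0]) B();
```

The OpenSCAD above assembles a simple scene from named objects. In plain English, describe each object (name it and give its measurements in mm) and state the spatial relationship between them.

A is a bookshelf 1151 mm wide overall, 258 mm deep and 685 mm tall. The two sides are 26 mm thick vertical panels. 3 horizontal shelves of 23 mm thickness span between the inner faces of the sides; the lowest shelf sits on the floor and shelves are stacked with a clear vertical gap of 261 mm between each pair.

B is an I-beam lying along x, 1487 mm long. Overall section height 330 mm. Two flanges 194 mm wide (y) and 23 mm thick, one on the floor and one at the top; a web 12 mm thick runs between them, centred on the flange width.

The I-beam is on the floor beside the bookshelf on its +y side.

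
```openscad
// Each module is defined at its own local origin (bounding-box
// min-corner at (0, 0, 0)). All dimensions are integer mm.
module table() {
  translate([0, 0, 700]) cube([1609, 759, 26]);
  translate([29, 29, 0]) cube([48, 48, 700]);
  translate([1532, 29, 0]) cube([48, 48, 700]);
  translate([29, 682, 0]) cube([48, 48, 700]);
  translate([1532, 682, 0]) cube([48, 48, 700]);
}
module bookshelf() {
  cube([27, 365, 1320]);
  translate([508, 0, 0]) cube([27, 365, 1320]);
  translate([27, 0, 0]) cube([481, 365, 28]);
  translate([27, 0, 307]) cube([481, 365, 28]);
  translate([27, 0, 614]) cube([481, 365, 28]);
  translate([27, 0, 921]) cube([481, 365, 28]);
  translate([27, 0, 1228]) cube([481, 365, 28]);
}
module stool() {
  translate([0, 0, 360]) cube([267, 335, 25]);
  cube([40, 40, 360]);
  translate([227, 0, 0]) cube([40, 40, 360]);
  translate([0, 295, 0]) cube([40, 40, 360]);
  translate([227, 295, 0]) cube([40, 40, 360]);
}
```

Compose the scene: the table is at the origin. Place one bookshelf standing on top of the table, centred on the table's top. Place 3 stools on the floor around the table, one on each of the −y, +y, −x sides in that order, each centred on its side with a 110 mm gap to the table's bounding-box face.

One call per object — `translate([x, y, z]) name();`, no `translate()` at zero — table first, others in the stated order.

table();
translate([537, 197, 726]) bookshelf();
translate([671, -445, 0]) stool();
translate([671, 869, 0]) stool();
translate([-377, 212, 0]) stool();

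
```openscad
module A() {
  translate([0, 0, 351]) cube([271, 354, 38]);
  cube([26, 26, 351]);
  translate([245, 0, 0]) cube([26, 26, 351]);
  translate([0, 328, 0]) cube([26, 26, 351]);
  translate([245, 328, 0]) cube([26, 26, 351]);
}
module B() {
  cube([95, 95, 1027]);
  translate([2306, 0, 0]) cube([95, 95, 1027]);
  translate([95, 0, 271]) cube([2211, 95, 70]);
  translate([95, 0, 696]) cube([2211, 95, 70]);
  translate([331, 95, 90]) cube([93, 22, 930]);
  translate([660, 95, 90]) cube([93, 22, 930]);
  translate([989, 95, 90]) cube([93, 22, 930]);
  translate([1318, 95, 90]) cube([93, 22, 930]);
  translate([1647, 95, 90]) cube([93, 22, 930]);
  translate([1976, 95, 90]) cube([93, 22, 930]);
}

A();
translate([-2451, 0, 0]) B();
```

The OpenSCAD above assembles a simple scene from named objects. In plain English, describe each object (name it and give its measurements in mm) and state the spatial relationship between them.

A is a four-legged stool. The seat is 271×354 mm, 38 mm thick, top at z = 389 mm. It stands on four square legs, each 26×26 mm in cross-section, from z = 0 to the seat underside, each flush with a corner of the seat.

B is a fence section. Two 95×95 mm posts, 1027 mm tall, stand on the floor with a clear span of 2211 mm between their inner faces. Two horizontal rails of 95×70 mm section span the gap between the posts with their undersides at z = 271 mm and z = 696 mm, flush with the posts' −y face. 6 pickets, each 93 mm wide, 22 mm thick and 930 mm tall, are fixed to the +y face of the rails with their bottoms at z = 90 mm, evenly spaced across the span with equal gaps (rounded down to the nearest mm) at the −x end and between each pair — any rounding remainder accumulates at the +x end.

The fence section is on the floor beside the stool on its −x side.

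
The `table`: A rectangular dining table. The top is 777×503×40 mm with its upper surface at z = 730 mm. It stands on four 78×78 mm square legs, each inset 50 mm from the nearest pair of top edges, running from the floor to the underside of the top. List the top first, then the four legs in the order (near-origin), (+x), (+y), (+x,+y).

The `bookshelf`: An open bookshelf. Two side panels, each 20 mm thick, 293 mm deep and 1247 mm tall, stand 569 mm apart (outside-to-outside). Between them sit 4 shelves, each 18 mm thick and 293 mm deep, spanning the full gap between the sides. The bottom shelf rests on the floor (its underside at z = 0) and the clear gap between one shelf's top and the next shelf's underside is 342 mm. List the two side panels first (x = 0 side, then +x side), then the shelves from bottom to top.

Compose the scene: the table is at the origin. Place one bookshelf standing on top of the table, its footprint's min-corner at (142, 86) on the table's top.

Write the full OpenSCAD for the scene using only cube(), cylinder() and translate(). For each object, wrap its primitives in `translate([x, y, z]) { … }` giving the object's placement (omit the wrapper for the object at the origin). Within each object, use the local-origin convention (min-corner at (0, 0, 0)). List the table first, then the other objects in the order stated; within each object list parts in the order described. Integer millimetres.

translate([0, 0, 690]) cube([777, 503, 40]);
translate([50, 50, 0]) cube([78, 78, 690]);
translate([649, 50, 0]) cube([78, 78, 690]);
translate([50, 375, 0]) cube([78, 78, 690]);
translate([649, 375, 0]) cube([78, 78, 690]);
translate([142, 86, 730]) {
  cube([20, 293, 1247]);
  translate([549, 0, 0]) cube([20, 293, 1247]);
  translate([20, 0, 0]) cube([529, 293, 18]);
  translate([20, 0, 360]) cube([529, 293, 18]);
  translate([20, 0, 720]) cube([529, 293, 18]);
  translate([20, 0, 1080]) cube([529, 293, 18]);
}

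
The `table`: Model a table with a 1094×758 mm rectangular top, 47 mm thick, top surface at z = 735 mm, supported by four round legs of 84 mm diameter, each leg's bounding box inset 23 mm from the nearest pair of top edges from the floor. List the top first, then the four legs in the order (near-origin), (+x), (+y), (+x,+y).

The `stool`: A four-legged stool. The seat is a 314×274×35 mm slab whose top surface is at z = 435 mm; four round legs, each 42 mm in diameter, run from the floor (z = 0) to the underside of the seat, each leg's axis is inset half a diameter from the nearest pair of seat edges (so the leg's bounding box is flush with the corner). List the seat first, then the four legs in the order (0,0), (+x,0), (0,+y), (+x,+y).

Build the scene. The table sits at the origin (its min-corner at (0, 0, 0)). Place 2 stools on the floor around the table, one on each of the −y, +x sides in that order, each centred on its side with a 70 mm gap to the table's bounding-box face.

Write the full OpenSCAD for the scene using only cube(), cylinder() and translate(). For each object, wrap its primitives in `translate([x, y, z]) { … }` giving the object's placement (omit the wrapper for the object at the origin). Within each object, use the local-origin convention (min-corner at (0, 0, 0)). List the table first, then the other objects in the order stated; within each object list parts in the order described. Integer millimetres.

translate([0, 0, 688]) cube([1094, 758, 47]);
translate([65, 65, 0]) cylinder(h = 688, r = 42);
translate([1029, 65, 0]) cylinder(h = 688, r = 42);
translate([65, 693, 0]) cylinder(h = 688, r = 42);
translate([1029, 693, 0]) cylinder(h = 688, r = 42);
translate([390, -344, 0]) {
  translate([0, 0, 400]) cube([314, 274, 35]);
  translate([21, 21, 0]) cylinder(h = 400, r = 21);
  translate([293, 21, 0]) cylinder(h = 400, r = 21);
  translate([21, 253, 0]) cylinder(h = 400, r = 21);
  translate([293, 253, 0]) cylinder(h = 400, r = 21);
}
translate([1164, 242, 0]) {
  translate([0, 0, 400]) cube([314, 274, 35]);
  translate([21, 21, 0]) cylinder(h = 400, r = 21);
  translate([293, 21, 0]) cylinder(h = 400, r = 21);
  translate([21, 253, 0]) cylinder(h = 400, r = 21);
  translate([293, 253, 0]) cylinder(h = 400, r = 21);
}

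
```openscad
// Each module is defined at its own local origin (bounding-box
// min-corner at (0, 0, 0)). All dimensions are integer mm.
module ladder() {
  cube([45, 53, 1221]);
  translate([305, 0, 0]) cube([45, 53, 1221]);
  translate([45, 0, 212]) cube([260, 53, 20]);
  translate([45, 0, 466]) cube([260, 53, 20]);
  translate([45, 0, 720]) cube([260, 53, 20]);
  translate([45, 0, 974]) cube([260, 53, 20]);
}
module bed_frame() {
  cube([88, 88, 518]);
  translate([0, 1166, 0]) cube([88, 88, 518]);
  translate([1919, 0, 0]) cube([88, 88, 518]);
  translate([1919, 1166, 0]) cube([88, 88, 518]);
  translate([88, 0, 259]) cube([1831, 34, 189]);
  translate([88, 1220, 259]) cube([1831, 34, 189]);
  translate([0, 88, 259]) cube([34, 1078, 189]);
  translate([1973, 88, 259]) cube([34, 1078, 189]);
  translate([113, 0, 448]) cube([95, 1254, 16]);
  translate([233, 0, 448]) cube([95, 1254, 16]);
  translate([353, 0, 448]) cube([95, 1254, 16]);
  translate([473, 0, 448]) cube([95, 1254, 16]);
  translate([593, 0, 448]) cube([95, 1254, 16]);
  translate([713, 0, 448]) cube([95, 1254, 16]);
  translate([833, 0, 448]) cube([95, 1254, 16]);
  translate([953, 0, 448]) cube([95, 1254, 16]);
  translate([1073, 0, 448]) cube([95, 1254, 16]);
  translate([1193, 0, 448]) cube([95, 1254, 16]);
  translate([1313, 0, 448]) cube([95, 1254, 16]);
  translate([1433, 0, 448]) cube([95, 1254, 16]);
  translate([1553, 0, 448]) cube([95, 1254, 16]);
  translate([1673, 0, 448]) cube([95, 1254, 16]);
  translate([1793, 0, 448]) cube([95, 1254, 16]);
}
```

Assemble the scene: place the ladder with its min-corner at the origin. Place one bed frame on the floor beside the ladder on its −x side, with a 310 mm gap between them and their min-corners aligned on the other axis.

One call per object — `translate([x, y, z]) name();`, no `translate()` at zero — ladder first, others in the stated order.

ladder();
translate([-2317, 0, 0]) bed_frame();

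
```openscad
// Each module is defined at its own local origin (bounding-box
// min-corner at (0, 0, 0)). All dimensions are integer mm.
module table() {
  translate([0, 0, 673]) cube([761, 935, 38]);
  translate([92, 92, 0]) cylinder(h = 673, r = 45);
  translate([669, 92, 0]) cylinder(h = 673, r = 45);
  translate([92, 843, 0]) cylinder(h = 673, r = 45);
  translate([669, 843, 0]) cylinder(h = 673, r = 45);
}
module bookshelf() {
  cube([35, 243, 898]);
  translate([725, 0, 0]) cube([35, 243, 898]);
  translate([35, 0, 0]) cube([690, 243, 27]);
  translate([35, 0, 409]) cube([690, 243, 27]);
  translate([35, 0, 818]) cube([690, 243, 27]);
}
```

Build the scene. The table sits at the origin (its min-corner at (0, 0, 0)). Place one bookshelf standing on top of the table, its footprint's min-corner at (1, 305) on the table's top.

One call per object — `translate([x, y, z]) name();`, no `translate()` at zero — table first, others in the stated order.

table();
translate([1, 305, 711]) bookshelf();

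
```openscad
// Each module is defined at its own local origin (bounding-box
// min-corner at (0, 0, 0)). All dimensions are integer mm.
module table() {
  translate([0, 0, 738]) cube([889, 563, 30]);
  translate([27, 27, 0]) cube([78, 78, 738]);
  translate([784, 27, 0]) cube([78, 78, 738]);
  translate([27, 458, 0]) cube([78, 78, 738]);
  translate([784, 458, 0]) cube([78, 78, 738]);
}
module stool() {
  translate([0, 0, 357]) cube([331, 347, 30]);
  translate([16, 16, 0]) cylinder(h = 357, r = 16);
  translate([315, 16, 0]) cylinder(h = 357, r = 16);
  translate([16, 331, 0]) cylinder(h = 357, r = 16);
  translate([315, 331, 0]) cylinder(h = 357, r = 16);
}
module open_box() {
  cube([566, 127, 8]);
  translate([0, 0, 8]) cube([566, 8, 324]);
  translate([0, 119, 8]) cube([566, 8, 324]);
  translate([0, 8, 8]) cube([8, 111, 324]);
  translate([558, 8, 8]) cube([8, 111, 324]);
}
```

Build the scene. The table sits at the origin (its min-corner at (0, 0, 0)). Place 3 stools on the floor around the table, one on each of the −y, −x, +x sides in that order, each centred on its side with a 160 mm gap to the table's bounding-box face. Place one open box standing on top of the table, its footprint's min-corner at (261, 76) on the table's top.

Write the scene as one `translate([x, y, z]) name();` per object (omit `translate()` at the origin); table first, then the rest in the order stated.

table();
translate([279, -507, 0]) stool();
translate([-491, 108, 0]) stool();
translate([1049, 108, 0]) stool();
translate([261, 76, 768]) open_box();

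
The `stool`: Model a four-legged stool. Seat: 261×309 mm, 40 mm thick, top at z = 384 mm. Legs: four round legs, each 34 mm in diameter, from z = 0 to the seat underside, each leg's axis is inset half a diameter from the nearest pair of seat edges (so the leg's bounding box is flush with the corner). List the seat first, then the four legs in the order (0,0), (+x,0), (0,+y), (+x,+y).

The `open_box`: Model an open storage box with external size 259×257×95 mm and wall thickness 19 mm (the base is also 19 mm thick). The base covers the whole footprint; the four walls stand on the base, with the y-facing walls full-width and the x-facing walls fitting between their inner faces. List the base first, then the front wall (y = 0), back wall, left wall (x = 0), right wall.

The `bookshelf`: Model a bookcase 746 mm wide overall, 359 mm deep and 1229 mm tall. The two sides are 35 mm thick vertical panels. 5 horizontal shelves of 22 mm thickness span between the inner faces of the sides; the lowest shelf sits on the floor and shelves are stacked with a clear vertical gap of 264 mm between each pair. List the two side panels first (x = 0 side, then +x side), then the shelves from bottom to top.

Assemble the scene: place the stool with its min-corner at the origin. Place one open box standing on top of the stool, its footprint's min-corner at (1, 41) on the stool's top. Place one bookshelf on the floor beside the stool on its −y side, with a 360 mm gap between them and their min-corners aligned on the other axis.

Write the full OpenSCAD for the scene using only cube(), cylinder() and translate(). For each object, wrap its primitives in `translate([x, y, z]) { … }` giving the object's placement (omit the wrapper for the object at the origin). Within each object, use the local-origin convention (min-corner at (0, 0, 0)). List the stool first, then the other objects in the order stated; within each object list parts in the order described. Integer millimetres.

translate([0, 0, 344]) cube([261, 309, 40]);
translate([17, 17, 0]) cylinder(h = 344, r = 17);
translate([244, 17, 0]) cylinder(h = 344, r = 17);
translate([17, 292, 0]) cylinder(h = 344, r = 17);
translate([244, 292, 0]) cylinder(h = 344, r = 17);
translate([1, 41, 384]) {
  cube([259, 257, 19]);
  translate([0, 0, 19]) cube([259, 19, 76]);
  translate([0, 238, 19]) cube([259, 19, 76]);
  translate([0, 19, 19]) cube([19, 219, 76]);
  translate([240, 19, 19]) cube([19, 219, 76]);
}
translate([0, -719, 0]) {
  cube([35, 359, 1229]);
  translate([711, 0, 0]) cube([35, 359, 1229]);
  translate([35, 0, 0]) cube([676, 359, 22]);
  translate([35, 0, 286]) cube([676, 359, 22]);
  translate([35, 0, 572]) cube([676, 359, 22]);
  translate([35, 0, 858]) cube([676, 359, 22]);
  translate([35, 0, 1144]) cube([676, 359, 22]);
}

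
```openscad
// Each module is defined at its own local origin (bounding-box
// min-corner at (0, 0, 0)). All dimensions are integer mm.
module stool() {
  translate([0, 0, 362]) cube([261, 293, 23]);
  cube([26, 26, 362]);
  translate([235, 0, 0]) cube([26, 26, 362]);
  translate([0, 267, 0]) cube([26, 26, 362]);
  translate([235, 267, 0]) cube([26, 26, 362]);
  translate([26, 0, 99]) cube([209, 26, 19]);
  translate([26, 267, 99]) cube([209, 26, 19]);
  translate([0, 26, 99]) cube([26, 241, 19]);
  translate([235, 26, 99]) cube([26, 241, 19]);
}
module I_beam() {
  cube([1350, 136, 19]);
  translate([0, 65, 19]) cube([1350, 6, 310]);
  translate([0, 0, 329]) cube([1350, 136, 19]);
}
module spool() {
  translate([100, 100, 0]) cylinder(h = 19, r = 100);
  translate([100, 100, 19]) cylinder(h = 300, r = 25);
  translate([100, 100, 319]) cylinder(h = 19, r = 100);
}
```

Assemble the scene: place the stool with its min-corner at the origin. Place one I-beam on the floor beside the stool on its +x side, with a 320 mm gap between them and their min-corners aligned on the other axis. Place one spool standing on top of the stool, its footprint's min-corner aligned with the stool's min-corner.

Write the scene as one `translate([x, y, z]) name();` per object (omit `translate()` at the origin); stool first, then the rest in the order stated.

stool();
translate([581, 0, 0]) I_beam();
translate([0, 0, 385]) spool();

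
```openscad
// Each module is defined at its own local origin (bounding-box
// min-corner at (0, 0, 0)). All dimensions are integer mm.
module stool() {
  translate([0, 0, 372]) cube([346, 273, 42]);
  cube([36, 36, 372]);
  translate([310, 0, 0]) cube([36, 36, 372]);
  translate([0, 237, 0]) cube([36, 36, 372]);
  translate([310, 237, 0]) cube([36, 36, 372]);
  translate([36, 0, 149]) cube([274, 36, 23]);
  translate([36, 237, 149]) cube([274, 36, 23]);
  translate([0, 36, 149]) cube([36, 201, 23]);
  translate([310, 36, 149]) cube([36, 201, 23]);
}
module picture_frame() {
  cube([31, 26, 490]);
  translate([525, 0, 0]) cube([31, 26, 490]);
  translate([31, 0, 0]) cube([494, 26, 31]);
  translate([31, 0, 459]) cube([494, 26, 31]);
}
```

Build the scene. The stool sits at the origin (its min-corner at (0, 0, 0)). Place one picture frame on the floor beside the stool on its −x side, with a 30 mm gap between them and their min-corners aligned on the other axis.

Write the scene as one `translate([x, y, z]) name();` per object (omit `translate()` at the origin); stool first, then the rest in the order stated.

stool();
translate([-586, 0, 0]) picture_frame();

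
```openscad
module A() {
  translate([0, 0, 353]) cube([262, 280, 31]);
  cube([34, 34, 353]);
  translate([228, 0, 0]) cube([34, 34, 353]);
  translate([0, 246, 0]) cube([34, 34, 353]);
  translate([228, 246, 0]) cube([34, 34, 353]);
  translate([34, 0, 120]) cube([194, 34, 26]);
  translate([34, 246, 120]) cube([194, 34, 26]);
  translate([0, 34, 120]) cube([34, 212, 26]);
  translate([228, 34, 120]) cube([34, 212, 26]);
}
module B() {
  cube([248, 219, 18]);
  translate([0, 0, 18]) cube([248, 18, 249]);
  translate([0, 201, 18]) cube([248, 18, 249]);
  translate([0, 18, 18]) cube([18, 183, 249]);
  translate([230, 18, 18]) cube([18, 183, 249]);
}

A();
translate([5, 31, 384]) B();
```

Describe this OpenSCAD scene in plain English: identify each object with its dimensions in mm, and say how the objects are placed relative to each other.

A is a simple wooden stool: a rectangular seat 262 mm (x) by 280 mm (y), 31 mm thick, top face at z = 384 mm, on four square legs, each 34×34 mm in cross-section. The legs rest on z = 0, each flush with a corner of the seat. Four stretchers, 34 mm wide and 26 mm tall, connect adjacent legs with their undersides at z = 120 mm, each running between the inner faces of the legs it joins and aligned with the legs' outer faces on the other axis.

B is an open storage box with external size 248×219×267 mm and wall thickness 18 mm (the base is also 18 mm thick). The base covers the whole footprint; the four walls stand on the base, with the y-facing walls full-width and the x-facing walls fitting between their inner faces.

The open box is on top of the stool.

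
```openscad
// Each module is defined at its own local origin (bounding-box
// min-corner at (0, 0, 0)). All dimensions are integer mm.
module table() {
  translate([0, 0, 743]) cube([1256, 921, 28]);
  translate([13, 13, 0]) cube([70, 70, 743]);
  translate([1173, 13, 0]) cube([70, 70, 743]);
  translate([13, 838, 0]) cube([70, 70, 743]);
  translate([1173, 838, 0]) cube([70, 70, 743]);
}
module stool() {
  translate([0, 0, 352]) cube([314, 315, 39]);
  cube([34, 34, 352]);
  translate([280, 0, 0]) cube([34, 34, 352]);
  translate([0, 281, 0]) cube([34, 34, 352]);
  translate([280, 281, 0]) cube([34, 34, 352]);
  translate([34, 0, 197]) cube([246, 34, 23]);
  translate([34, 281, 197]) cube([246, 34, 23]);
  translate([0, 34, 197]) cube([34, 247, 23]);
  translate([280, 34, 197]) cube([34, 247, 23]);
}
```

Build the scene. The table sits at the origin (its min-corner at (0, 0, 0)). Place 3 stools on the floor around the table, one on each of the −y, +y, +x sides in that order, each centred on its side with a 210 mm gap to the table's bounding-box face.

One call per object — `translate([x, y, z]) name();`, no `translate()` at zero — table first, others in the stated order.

table();
translate([471, -525, 0]) stool();
translate([471, 1131, 0]) stool();
translate([1466, 303, 0]) stool();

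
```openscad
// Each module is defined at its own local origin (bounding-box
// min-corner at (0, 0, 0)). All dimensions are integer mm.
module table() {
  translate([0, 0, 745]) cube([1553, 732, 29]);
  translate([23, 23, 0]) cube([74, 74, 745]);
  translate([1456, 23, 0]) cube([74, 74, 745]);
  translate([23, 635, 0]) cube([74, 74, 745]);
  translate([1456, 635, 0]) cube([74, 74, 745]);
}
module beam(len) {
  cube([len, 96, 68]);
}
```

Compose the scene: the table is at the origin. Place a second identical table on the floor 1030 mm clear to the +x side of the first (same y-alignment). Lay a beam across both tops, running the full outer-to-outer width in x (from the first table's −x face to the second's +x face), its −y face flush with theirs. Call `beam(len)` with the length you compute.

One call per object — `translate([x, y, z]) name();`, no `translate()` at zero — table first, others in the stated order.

table();
translate([2583, 0, 0]) table();
translate([0, 0, 774]) beam(4136);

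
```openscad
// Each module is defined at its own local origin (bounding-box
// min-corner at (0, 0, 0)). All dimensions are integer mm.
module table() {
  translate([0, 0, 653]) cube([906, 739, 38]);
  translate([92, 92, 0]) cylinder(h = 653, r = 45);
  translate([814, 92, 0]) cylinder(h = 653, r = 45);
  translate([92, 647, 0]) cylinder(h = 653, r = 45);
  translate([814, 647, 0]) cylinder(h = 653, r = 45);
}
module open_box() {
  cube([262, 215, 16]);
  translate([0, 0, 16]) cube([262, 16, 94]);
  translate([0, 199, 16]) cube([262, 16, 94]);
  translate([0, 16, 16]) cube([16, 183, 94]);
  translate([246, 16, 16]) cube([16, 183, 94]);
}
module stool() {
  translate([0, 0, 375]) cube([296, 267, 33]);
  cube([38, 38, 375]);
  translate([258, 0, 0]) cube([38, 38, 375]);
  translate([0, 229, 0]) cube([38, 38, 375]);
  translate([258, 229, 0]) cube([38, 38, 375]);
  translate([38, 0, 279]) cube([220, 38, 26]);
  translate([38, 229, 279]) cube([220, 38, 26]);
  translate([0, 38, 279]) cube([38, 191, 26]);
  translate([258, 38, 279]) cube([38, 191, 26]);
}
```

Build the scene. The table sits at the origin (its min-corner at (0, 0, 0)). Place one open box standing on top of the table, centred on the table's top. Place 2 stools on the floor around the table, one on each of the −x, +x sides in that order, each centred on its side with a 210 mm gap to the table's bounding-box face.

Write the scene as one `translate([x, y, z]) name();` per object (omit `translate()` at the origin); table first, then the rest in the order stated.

table();
translate([322, 262, 691]) open_box();
translate([-506, 236, 0]) stool();
translate([1116, 236, 0]) stool();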